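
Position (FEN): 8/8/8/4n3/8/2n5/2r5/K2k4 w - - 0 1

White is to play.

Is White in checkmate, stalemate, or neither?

stalemate

White to move; white king on a1.
In check: no.
King squares — b1: attacked by Nc3; a2: attacked by Rc2; b2: attacked by Rc2.
Legal moves for White: none.
Not in check and no legal moves → stalemate.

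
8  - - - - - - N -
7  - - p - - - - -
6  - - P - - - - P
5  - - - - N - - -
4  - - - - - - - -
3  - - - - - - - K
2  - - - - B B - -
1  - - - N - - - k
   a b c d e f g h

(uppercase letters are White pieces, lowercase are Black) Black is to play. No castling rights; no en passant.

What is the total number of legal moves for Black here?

Black to move; king on h1.
In check: no.
Legal moves: none.
Count: 0.

0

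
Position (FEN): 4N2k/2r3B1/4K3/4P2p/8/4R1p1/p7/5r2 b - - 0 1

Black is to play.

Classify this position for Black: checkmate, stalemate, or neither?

Black to move; black king on h8.
In check: yes, from the white bishop on g7.
Legal moves for Black: Kg8, Kh7, Rxg7.
Black is in check but has 3 legal moves → neither.

neither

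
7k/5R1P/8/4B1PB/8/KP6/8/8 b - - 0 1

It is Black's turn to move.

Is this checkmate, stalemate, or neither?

checkmate

Black to move; black king on h8.
In check: yes, from the white bishop on e5.
King squares — g7: attacked by Be5; h7: attacked by Rf7; g8: attacked by Ph7.
Legal moves for Black: none.
In check with no legal moves → checkmate.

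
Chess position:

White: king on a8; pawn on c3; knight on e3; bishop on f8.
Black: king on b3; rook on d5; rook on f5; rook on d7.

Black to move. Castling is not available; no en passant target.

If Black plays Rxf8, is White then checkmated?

After Rxf8: white king on a8; in check: yes, from the black rook on f8.
King squares — a7: attacked by Rd7; b7: attacked by Rd7; b8: attacked by Rf8.
White has no legal moves → checkmate.

yes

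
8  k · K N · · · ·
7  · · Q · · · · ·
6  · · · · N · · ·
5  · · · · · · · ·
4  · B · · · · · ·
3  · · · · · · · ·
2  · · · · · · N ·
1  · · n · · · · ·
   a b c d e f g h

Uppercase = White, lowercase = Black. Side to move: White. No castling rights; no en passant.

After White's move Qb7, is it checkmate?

After Qb7: black king on a8; in check: yes, from the white queen on b7.
King squares — a7: attacked by Qb7; b7: attacked by Kc8; b8: attacked by Qb7.
Black has no legal moves → checkmate.

yes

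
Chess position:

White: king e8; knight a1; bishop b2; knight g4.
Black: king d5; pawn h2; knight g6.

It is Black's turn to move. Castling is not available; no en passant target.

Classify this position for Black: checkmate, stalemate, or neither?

neither

Black to move; black king on d5.
In check: no.
Legal moves for Black: Nh8, Nf8, Ne7, Ne5, Nh4, Nf4, Ke6, Kd6, Kc6, Kc5, Ke4, Kc4, h1=Q, h1=R, h1=B, h1=N.
Black has 16 legal moves and is not in check → neither.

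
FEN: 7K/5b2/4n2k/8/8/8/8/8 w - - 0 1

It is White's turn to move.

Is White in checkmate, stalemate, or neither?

White to move; white king on h8.
In check: no.
King squares — g7: attacked by Ne6; h7: attacked by Kh6; g8: attacked by Bf7.
Legal moves for White: none.
Not in check and no legal moves → stalemate.

stalemate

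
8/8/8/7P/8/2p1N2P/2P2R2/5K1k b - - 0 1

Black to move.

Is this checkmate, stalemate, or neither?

Black to move; black king on h1.
In check: no.
King squares — g1: attacked by Kf1; g2: attacked by Kf1; h2: attacked by Rf2.
Legal moves for Black: none.
Not in check and no legal moves → stalemate.

stalemate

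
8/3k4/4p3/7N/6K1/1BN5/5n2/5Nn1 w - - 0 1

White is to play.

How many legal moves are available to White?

4

White to move; king on g4.
In check: yes, from the black knight on f2.
Legal moves: Kg5, Kh4, Kf4, Kg3.
Count: 4.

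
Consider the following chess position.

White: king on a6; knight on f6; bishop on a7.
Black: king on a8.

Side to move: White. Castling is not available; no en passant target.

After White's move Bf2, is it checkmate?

After Bf2: black king on a8; in check: no.
Black is not in check, so this cannot be checkmate.

no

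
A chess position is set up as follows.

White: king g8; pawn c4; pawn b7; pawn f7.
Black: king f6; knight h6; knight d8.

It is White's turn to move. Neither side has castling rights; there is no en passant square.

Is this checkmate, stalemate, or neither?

neither

White to move; white king on g8.
In check: yes, from the black knight on h6.
Legal moves for White: Kh8, Kf8, Kh7.
White is in check but has 3 legal moves → neither.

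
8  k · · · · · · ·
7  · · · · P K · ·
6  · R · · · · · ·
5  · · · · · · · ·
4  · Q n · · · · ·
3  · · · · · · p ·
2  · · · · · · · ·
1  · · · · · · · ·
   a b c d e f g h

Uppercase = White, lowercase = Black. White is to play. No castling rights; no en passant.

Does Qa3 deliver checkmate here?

no

After Qa3: black king on a8; in check: yes, from the white queen on a3.
Black has 2 legal replies: Na5, Nxa3.
In check but a legal move exists → not checkmate.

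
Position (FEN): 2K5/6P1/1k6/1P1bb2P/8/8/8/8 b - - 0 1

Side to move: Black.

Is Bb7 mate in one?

After Bb7: white king on c8; in check: yes, from the black bishop on b7.
White has 2 legal replies: Kd8, Kd7.
In check but a legal move exists → not checkmate.

no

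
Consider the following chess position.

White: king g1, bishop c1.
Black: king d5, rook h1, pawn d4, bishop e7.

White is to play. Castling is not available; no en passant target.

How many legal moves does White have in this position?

White to move; king on g1.
In check: yes, from the black rook on h1.
Legal moves: Kg2, Kf2, Kxh1.
Count: 3.

3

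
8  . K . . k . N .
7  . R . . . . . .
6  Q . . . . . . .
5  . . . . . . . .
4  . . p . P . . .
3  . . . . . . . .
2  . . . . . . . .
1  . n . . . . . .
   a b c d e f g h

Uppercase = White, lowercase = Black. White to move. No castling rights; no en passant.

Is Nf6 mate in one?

After Nf6: black king on e8; in check: yes, from the white knight on f6.
Black has 2 legal replies: Kf8, Kd8.
In check but a legal move exists → not checkmate.

no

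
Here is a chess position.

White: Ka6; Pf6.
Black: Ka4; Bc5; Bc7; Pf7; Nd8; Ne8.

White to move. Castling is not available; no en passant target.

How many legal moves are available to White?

0

White to move; king on a6.
In check: no.
Legal moves: none.
Count: 0.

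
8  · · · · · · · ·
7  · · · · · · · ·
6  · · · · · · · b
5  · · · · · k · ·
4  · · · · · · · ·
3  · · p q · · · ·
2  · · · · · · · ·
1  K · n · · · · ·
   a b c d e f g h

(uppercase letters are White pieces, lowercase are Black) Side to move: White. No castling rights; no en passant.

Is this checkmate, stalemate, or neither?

stalemate

White to move; white king on a1.
In check: no.
King squares — b1: attacked by Qd3; a2: attacked by Nc1; b2: attacked by Pc3.
Legal moves for White: none.
Not in check and no legal moves → stalemate.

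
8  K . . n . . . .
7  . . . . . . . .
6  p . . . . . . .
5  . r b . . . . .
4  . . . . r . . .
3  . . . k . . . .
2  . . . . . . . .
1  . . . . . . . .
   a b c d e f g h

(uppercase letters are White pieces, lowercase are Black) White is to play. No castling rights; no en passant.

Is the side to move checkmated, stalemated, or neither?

White to move; white king on a8.
In check: no.
King squares — a7: attacked by Bc5; b7: attacked by Rb5; b8: attacked by Rb5.
Legal moves for White: none.
Not in check and no legal moves → stalemate.

stalemate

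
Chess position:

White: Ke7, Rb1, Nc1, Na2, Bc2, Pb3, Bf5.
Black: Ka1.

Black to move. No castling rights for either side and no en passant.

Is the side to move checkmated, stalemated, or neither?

Black to move; black king on a1.
In check: yes, from the white rook on b1.
King squares — b1: attacked by Bc2; a2: attacked by Nc1; b2: attacked by Rb1.
Legal moves for Black: none.
In check with no legal moves → checkmate.

checkmate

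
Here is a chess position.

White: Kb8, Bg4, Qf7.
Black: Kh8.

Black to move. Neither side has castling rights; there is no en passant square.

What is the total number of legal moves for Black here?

0

Black to move; king on h8.
In check: no.
Legal moves: none.
Count: 0.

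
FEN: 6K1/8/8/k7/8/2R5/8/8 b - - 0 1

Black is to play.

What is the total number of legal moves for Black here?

5

Black to move; king on a5.
In check: no.
Legal moves: Kb6, Ka6, Kb5, Kb4, Ka4.
Count: 5.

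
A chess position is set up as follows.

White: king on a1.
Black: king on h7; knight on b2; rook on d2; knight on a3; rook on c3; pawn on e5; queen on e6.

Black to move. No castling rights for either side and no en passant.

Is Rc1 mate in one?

yes

After Rc1: white king on a1; in check: yes, from the black rook on c1.
King squares — b1: attacked by Rc1; a2: attacked by Qe6; b2: attacked by Rd2.
White has no legal moves → checkmate.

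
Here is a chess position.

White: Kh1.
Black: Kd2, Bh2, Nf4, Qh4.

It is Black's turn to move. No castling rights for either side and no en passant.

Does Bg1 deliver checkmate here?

After Bg1: white king on h1; in check: yes, from the black queen on h4.
White has 1 legal reply: Kxg1.
In check but a legal move exists → not checkmate.

no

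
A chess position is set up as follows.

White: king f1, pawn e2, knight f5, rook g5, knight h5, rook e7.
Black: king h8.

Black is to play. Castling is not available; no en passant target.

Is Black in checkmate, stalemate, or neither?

stalemate

Black to move; black king on h8.
In check: no.
King squares — g7: attacked by Nf5; h7: attacked by Re7; g8: attacked by Rg5.
Legal moves for Black: none.
Not in check and no legal moves → stalemate.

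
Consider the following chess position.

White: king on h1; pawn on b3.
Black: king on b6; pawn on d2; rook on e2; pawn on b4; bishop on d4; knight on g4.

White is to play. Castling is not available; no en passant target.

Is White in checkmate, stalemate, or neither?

stalemate

White to move; white king on h1.
In check: no.
King squares — g1: attacked by Bd4; g2: attacked by Re2; h2: attacked by Re2.
Legal moves for White: none.
Not in check and no legal moves → stalemate.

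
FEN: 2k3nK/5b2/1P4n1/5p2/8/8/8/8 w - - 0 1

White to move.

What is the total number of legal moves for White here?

2

White to move; king on h8.
In check: yes, from the black knight on g6.
Legal moves: Kh7, Kg7.
Count: 2.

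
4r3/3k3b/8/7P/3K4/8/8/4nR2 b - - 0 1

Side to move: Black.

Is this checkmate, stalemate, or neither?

Black to move; black king on d7.
In check: no.
Legal moves for Black include: Rh8, Rg8, Rf8, Rd8, Rc8, Rb8, Ra8, Re7, Re6, Re5, Re4+, Re3, Re2, Bg8, Bg6, Bf5, Be4, Bd3, ... (list truncated; more exist).
Black has legal moves and is not in check → neither.

neither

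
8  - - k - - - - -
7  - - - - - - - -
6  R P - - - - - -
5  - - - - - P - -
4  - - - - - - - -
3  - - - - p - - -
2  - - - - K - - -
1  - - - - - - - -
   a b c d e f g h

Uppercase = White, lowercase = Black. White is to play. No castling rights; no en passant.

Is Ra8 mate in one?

no

After Ra8: black king on c8; in check: yes, from the white rook on a8.
Black has 2 legal replies: Kd7, Kb7.
In check but a legal move exists → not checkmate.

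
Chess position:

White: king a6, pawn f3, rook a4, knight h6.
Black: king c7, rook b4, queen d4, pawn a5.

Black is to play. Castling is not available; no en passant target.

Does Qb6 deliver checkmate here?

After Qb6: white king on a6; in check: yes, from the black queen on b6.
King squares — a5: attacked by Qb6; b5: attacked by Rb4; b6: attacked by Rb4; a7: attacked by Qb6; b7: attacked by Qb6.
White has no legal moves → checkmate.

yes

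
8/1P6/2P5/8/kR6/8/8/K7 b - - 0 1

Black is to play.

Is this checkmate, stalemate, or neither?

neither

Black to move; black king on a4.
In check: yes, from the white rook on b4.
King squares — a3: available; b3: attacked by Rb4; b4: available; a5: available; b5: attacked by Rb4.
Legal moves for Black: Ka5, Kxb4, Ka3.
Black is in check but has 3 legal moves → neither.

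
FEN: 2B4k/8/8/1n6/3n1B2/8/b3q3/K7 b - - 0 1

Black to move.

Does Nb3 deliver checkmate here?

After Nb3: white king on a1; in check: yes, from the black knight on b3.
King squares — b1: attacked by Ba2; a2: attacked by Qe2; b2: attacked by Qe2.
White has no legal moves → checkmate.

yes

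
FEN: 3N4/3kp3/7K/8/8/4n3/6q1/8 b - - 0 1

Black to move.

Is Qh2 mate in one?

no

After Qh2: white king on h6; in check: yes, from the black queen on h2.
White has 3 legal replies: Kg7, Kg6, Kg5.
In check but a legal move exists → not checkmate.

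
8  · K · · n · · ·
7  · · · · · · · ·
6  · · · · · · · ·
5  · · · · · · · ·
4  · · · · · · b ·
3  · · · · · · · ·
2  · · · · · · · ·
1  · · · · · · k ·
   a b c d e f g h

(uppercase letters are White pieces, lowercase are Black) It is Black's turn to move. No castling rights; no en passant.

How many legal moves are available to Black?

Black to move; king on g1.
In check: no.
Legal moves: Ng7, Nc7, Nf6, Nd6, Bc8, Bd7, Be6, Bh5, Bf5, Bh3, Bf3, Be2, Bd1, Kh2, Kg2, Kf2, Kh1, Kf1.
Count: 18.

18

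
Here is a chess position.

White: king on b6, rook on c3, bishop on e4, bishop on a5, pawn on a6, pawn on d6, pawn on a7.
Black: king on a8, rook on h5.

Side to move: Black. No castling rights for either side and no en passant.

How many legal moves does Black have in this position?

1

Black to move; king on a8.
In check: yes, from the white bishop on e4.
Legal moves: Rd5.
Count: 1.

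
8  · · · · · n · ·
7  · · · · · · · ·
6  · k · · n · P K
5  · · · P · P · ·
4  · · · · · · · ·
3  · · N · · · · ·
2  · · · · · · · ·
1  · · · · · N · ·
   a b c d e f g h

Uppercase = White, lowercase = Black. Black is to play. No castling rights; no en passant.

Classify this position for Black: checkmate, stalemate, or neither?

Black to move; black king on b6.
In check: no.
Legal moves for Black: Nh7, Nd7, Nxg6, Nd8, Ng7, Nc7, Ng5, Nc5, Nf4, Nd4, Kc7, Kb7, Ka7, Ka6, Kc5, Ka5.
Black has 16 legal moves and is not in check → neither.

neither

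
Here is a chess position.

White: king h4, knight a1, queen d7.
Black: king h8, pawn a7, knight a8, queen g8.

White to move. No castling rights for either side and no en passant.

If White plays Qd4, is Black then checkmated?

After Qd4: black king on h8; in check: yes, from the white queen on d4.
Black has 2 legal replies: Kh7, Qg7.
In check but a legal move exists → not checkmate.

no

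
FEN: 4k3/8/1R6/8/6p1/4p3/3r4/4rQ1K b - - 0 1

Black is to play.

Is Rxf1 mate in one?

After Rxf1: white king on h1; in check: yes, from the black rook on f1.
King squares — g1: attacked by Rf1; g2: attacked by Rd2; h2: attacked by Rd2.
White has no legal moves → checkmate.

yes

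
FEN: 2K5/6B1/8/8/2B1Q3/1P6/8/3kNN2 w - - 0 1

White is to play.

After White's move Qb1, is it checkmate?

After Qb1: black king on d1; in check: yes, from the white queen on b1.
King squares — c1: attacked by Qb1; e1: attacked by Qb1; c2: attacked by Qb1; d2: attacked by Nf1; e2: attacked by Bc4.
Black has no legal moves → checkmate.

yes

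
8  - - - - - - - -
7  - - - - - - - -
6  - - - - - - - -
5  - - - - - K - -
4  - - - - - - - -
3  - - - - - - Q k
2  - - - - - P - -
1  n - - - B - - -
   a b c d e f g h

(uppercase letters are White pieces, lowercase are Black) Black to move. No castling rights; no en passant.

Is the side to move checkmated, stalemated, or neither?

checkmate

Black to move; black king on h3.
In check: yes, from the white queen on g3.
King squares — g2: attacked by Qg3; h2: attacked by Qg3; g3: attacked by Pf2; g4: attacked by Qg3; h4: attacked by Qg3.
Legal moves for Black: none.
In check with no legal moves → checkmate.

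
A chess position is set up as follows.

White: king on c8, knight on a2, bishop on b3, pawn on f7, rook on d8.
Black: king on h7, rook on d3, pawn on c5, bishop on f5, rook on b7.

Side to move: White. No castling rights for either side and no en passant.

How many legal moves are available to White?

White to move; king on c8.
In check: yes, from the black bishop on f5.
Legal moves: Kxb7, Rd7, Be6.
Count: 3.

3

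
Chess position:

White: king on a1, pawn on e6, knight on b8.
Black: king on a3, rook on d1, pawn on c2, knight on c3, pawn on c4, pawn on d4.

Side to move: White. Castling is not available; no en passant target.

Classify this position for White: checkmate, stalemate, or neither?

White to move; white king on a1.
In check: yes, from the black rook on d1.
King squares — b1: attacked by Rd1; a2: attacked by Ka3; b2: attacked by Ka3.
Legal moves for White: none.
In check with no legal moves → checkmate.

checkmate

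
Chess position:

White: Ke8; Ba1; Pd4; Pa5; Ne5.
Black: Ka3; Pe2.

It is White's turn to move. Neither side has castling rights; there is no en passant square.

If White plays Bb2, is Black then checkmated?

no

After Bb2: black king on a3; in check: yes, from the white bishop on b2.
Black has 5 legal replies: Kb4, Ka4, Kb3, Kxb2, Ka2.
In check but a legal move exists → not checkmate.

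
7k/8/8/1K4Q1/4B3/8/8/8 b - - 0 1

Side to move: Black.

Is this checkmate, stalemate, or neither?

Black to move; black king on h8.
In check: no.
King squares — g7: attacked by Qg5; h7: attacked by Be4; g8: attacked by Qg5.
Legal moves for Black: none.
Not in check and no legal moves → stalemate.

stalemate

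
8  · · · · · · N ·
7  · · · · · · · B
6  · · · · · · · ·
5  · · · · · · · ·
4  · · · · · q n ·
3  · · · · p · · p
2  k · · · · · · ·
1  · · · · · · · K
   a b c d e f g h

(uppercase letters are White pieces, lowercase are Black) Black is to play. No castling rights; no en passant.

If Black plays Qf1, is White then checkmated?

After Qf1: white king on h1; in check: yes, from the black queen on f1.
King squares — g1: attacked by Qf1; g2: attacked by Qf1; h2: attacked by Ng4.
White has no legal moves → checkmate.

yes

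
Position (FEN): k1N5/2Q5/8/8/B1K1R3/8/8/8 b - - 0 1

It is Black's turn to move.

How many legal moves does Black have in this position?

Black to move; king on a8.
In check: no.
Legal moves: none.
Count: 0.

0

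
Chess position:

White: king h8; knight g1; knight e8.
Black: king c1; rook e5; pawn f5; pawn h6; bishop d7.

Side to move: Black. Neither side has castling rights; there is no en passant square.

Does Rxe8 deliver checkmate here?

After Rxe8: white king on h8; in check: yes, from the black rook on e8.
White has 2 legal replies: Kh7, Kg7.
In check but a legal move exists → not checkmate.

no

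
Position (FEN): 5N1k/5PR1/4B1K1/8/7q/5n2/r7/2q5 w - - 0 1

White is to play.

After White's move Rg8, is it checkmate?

After Rg8: black king on h8; in check: yes, from the white rook on g8.
King squares — g7: attacked by Kg6; h7: attacked by Kg6; g8: attacked by Pf7.
Black has no legal moves → checkmate.

yes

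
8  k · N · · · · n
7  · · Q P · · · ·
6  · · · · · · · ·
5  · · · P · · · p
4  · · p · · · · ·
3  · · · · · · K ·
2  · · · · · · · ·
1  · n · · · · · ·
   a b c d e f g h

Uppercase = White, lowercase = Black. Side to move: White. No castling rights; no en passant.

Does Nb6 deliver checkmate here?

yes

After Nb6: black king on a8; in check: yes, from the white knight on b6.
King squares — a7: attacked by Qc7; b7: attacked by Qc7; b8: attacked by Qc7.
Black has no legal moves → checkmate.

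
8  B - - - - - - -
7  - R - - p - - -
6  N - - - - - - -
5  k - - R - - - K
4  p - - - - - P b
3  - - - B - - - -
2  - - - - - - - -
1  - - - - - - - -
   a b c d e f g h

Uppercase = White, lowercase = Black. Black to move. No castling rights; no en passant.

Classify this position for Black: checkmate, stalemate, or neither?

checkmate

Black to move; black king on a5.
In check: yes, from the white rook on d5.
King squares — a4: own pawn; b4: attacked by Na6; b5: attacked by Bd3; a6: attacked by Bd3; b6: attacked by Rb7.
Legal moves for Black: none.
In check with no legal moves → checkmate.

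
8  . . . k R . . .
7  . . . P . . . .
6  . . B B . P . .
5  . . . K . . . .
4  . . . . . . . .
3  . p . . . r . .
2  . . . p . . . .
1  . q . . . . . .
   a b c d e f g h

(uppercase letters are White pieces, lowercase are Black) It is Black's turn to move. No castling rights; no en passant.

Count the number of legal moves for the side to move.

0

Black to move; king on d8.
In check: yes, from the white rook on e8.
Legal moves: none.
Count: 0.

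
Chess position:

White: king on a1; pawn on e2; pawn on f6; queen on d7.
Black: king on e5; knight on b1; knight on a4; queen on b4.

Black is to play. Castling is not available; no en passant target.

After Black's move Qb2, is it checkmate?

yes

After Qb2: white king on a1; in check: yes, from the black queen on b2.
King squares — b1: attacked by Qb2; a2: attacked by Qb2; b2: attacked by Na4.
White has no legal moves → checkmate.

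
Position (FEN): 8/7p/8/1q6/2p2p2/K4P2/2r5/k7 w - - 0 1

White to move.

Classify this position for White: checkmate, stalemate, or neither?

stalemate

White to move; white king on a3.
In check: no.
King squares — a2: attacked by Ka1; b2: attacked by Ka1; b3: attacked by Pc4; a4: attacked by Qb5; b4: attacked by Qb5.
Legal moves for White: none.
Not in check and no legal moves → stalemate.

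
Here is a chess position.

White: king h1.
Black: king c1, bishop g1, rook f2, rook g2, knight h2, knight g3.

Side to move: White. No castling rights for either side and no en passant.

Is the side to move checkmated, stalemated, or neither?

White to move; white king on h1.
In check: yes, from the black knight on g3.
King squares — g1: attacked by Rg2; g2: attacked by Rf2; h2: attacked by Bg1.
Legal moves for White: none.
In check with no legal moves → checkmate.

checkmate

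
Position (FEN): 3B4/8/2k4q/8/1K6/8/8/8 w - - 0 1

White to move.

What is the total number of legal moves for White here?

13

White to move; king on b4.
In check: no.
Legal moves: Be7, Bc7, Bf6, Bb6, Bg5, Ba5, Bh4, Ka5, Kc4, Ka4, Kc3, Kb3, Ka3.
Count: 13.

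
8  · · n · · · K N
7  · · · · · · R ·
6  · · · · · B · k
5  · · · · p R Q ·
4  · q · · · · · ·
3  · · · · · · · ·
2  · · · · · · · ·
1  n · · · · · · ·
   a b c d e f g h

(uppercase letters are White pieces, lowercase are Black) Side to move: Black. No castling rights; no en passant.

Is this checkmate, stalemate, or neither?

Black to move; black king on h6.
In check: yes, from the white queen on g5.
King squares — g5: attacked by Rf5; h5: attacked by Qg5; g6: attacked by Qg5; g7: attacked by Qg5; h7: attacked by Rg7.
Legal moves for Black: none.
In check with no legal moves → checkmate.

checkmate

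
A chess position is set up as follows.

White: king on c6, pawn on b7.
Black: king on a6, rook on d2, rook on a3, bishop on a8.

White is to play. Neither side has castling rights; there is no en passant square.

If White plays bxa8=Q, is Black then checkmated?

yes

After bxa8=Q: black king on a6; in check: yes, from the white queen on a8.
King squares — a5: attacked by Qa8; b5: attacked by Kc6; b6: attacked by Kc6; a7: attacked by Qa8; b7: attacked by Kc6.
Black has no legal moves → checkmate.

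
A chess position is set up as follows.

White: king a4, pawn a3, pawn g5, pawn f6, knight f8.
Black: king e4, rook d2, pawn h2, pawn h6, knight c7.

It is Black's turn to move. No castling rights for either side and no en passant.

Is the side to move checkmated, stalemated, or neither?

Black to move; black king on e4.
In check: no.
Legal moves for Black include: Ne8, Na8, Ne6, Na6, Nd5, Nb5, Kf5, Ke5, Kd5, Kf4, Kd4, Kf3, Ke3, Kd3, Rd8, Rd7, Rd6, Rd5, ... (list truncated; more exist).
Black has legal moves and is not in check → neither.

neither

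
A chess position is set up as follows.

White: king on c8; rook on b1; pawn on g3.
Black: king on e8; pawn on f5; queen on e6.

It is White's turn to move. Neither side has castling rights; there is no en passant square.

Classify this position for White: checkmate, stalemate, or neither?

neither

White to move; white king on c8.
In check: yes, from the black queen on e6.
Legal moves for White: Kb8, Kc7, Kb7.
White is in check but has 3 legal moves → neither.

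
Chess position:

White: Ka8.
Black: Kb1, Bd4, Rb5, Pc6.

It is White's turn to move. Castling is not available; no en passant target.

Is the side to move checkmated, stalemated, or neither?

White to move; white king on a8.
In check: no.
King squares — a7: attacked by Bd4; b7: attacked by Rb5; b8: attacked by Rb5.
Legal moves for White: none.
Not in check and no legal moves → stalemate.

stalemate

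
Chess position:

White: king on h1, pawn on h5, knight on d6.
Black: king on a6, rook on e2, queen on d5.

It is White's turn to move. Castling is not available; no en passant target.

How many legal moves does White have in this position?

White to move; king on h1.
In check: yes, from the black queen on d5.
Legal moves: Kg1, Ne4.
Count: 2.

2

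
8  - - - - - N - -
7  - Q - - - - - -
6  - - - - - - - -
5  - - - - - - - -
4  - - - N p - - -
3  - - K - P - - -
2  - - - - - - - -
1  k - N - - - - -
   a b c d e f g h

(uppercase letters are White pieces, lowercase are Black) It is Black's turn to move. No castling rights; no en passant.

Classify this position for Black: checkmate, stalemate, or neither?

Black to move; black king on a1.
In check: no.
King squares — b1: attacked by Qb7; a2: attacked by Nc1; b2: attacked by Kc3.
Legal moves for Black: none.
Not in check and no legal moves → stalemate.

stalemate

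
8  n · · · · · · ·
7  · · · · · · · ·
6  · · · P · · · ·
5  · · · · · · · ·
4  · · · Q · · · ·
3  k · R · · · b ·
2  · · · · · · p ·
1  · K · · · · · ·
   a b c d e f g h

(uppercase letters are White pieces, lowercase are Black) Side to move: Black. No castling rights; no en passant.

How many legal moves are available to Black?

Black to move; king on a3.
In check: yes, from the white rook on c3.
Legal moves: none.
Count: 0.

0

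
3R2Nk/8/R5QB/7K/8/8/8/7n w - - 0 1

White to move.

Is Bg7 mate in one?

yes

After Bg7: black king on h8; in check: yes, from the white bishop on g7.
King squares — g7: attacked by Qg6; h7: attacked by Qg6; g8: attacked by Rd8.
Black has no legal moves → checkmate.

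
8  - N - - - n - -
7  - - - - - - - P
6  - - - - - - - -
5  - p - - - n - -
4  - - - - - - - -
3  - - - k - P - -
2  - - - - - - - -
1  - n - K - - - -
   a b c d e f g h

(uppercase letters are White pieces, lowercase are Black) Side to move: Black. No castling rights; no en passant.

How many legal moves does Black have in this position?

20

Black to move; king on d3.
In check: no.
Legal moves: Nxh7, Nd7, Ng6, Ne6, Ng7, Ne7, Nh6, Nd6, Nh4, Nd4, Ng3, Ne3+, Kd4, Kc4, Ke3, Kc3, Nc3+, Na3, Nd2, b4.
Count: 20.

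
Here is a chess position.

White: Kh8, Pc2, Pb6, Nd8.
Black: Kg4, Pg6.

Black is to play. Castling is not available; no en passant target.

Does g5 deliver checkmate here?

no

After g5: white king on h8; in check: no.
White is not in check, so this cannot be checkmate.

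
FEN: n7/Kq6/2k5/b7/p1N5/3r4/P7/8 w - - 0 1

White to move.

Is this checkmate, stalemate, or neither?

White to move; white king on a7.
In check: yes, from the black queen on b7.
King squares — a6: attacked by Qb7; b6: attacked by Ba5; b7: attacked by Kc6; a8: attacked by Qb7; b8: attacked by Qb7.
Legal moves for White: none.
In check with no legal moves → checkmate.

checkmate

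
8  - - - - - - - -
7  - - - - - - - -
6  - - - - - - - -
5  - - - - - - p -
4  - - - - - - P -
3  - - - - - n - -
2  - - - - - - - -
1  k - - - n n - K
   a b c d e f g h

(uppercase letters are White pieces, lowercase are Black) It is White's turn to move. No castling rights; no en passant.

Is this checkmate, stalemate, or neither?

White to move; white king on h1.
In check: no.
King squares — g1: attacked by Nf3; g2: attacked by Ne1; h2: attacked by Nf1.
Legal moves for White: none.
Not in check and no legal moves → stalemate.

stalemate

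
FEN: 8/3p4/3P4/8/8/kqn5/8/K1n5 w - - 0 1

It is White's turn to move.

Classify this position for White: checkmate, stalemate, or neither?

White to move; white king on a1.
In check: no.
King squares — b1: attacked by Qb3; a2: attacked by Nc1; b2: attacked by Ka3.
Legal moves for White: none.
Not in check and no legal moves → stalemate.

stalemate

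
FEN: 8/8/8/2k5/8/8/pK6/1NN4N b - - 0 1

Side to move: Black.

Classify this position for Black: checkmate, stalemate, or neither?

Black to move; black king on c5.
In check: no.
Legal moves for Black: Kd6, Kc6, Kb6, Kd5, Kb5, Kd4, Kc4, Kb4, axb1=Q+, axb1=R+, axb1=B, axb1=N, a1=Q+, a1=R, a1=B+, a1=N.
Black has 16 legal moves and is not in check → neither.

neither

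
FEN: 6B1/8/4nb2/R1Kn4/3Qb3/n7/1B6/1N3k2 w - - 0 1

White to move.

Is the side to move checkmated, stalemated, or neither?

neither

White to move; white king on c5.
In check: yes, from the black knight on e6.
Legal moves for White: Kd6, Kc6, Bxe6.
White is in check but has 3 legal moves → neither.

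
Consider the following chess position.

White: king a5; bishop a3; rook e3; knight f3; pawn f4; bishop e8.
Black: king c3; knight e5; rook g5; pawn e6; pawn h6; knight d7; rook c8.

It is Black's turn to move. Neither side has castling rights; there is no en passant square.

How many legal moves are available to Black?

Black to move; king on c3.
In check: yes, from the white rook on e3.
Legal moves: Kc4, Kc2, Nd3+.
Count: 3.

3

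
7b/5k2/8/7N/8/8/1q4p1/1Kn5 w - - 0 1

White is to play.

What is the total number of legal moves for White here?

White to move; king on b1.
In check: yes, from the black queen on b2.
Legal moves: none.
Count: 0.

0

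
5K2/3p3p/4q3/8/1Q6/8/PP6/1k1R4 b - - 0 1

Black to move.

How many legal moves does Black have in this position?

Black to move; king on b1.
In check: yes, from the white rook on d1.
Legal moves: Kc2, Kxa2.
Count: 2.

2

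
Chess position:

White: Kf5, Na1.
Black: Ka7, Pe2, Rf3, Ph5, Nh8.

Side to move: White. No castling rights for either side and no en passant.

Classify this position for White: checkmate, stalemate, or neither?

neither

White to move; white king on f5.
In check: yes, from the black rook on f3.
King squares — e4: available; f4: attacked by Rf3; g4: attacked by Ph5; e5: available; g5: available; e6: available; f6: attacked by Rf3; g6: attacked by Nh8.
Legal moves for White: Ke6, Kg5, Ke5, Ke4.
White is in check but has 4 legal moves → neither.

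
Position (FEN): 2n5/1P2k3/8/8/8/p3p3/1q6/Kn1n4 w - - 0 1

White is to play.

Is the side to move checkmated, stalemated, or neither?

checkmate

White to move; white king on a1.
In check: yes, from the black queen on b2.
King squares — b1: attacked by Qb2; a2: attacked by Qb2; b2: attacked by Nd1.
Legal moves for White: none.
In check with no legal moves → checkmate.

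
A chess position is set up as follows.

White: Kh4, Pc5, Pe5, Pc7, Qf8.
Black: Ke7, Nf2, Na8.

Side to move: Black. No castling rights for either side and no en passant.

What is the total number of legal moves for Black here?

Black to move; king on e7.
In check: yes, from the white queen on f8.
Legal moves: Kxf8, Kd7, Ke6.
Count: 3.

3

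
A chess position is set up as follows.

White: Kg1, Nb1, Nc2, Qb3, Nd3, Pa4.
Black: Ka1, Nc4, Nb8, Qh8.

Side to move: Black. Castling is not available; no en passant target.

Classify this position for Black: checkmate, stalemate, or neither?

checkmate

Black to move; black king on a1.
In check: yes, from the white knight on c2.
King squares — b1: attacked by Qb3; a2: attacked by Qb3; b2: attacked by Qb3.
Legal moves for Black: none.
In check with no legal moves → checkmate.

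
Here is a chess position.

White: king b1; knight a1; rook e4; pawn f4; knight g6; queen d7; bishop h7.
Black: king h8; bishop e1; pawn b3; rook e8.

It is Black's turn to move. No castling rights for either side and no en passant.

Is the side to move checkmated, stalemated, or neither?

Black to move; black king on h8.
In check: yes, from the white knight on g6.
King squares — g7: attacked by Qd7; h7: attacked by Qd7; g8: attacked by Bh7.
Legal moves for Black: none.
In check with no legal moves → checkmate.

checkmate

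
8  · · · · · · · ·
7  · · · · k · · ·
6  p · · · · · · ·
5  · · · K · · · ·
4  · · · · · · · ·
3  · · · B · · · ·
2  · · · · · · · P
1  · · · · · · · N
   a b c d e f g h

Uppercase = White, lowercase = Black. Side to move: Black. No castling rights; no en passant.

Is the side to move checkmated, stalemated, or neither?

neither

Black to move; black king on e7.
In check: no.
Legal moves for Black: Kf8, Ke8, Kd8, Kf7, Kd7, Kf6, a5.
Black has 7 legal moves and is not in check → neither.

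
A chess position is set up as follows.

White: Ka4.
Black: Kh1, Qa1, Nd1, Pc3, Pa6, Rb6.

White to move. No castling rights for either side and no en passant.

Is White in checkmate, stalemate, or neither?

White to move; white king on a4.
In check: yes, from the black queen on a1.
King squares — a3: attacked by Qa1; b3: attacked by Rb6; b4: attacked by Rb6; a5: attacked by Qa1; b5: attacked by Pa6.
Legal moves for White: none.
In check with no legal moves → checkmate.

checkmate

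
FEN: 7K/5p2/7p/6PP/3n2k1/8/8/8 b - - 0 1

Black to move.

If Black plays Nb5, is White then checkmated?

no

After Nb5: white king on h8; in check: no.
White is not in check, so this cannot be checkmate.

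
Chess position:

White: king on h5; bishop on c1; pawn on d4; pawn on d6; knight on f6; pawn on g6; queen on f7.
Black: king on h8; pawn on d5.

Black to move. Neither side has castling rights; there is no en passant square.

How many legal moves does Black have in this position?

Black to move; king on h8.
In check: no.
Legal moves: none.
Count: 0.

0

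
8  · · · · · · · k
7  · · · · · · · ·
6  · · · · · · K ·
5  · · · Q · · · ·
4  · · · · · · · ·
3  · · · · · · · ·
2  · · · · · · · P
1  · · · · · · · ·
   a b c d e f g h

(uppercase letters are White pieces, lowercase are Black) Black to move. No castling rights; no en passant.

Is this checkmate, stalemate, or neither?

Black to move; black king on h8.
In check: no.
King squares — g7: attacked by Kg6; h7: attacked by Kg6; g8: attacked by Qd5.
Legal moves for Black: none.
Not in check and no legal moves → stalemate.

stalemate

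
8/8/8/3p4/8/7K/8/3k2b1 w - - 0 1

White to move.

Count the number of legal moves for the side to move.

White to move; king on h3.
In check: no.
Legal moves: Kh4, Kg4, Kg3, Kg2.
Count: 4.

4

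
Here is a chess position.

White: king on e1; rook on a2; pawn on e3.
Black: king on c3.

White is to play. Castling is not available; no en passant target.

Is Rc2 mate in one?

no

After Rc2: black king on c3; in check: yes, from the white rook on c2.
Black has 4 legal replies: Kb4, Kd3, Kb3, Kxc2.
In check but a legal move exists → not checkmate.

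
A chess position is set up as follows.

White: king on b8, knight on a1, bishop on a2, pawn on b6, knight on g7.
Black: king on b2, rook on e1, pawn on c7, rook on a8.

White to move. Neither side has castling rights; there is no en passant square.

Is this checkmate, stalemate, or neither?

White to move; white king on b8.
In check: yes, from the black rook on a8.
Legal moves for White: Kxa8, Kxc7, Kb7.
White is in check but has 3 legal moves → neither.

neither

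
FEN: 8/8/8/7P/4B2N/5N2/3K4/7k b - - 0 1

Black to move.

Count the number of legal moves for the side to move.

0

Black to move; king on h1.
In check: no.
Legal moves: none.
Count: 0.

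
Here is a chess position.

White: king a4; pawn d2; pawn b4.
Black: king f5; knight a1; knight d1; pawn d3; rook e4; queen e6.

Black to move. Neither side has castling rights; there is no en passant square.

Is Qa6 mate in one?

yes

After Qa6: white king on a4; in check: yes, from the black queen on a6.
King squares — a3: attacked by Qa6; b3: attacked by Na1; b4: own pawn; a5: attacked by Qa6; b5: attacked by Qa6.
White has no legal moves → checkmate.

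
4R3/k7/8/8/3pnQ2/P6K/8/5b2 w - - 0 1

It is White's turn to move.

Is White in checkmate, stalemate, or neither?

neither

White to move; white king on h3.
In check: yes, from the black bishop on f1.
Legal moves for White: Kh4, Kg4, Kh2, Qxf1.
White is in check but has 4 legal moves → neither.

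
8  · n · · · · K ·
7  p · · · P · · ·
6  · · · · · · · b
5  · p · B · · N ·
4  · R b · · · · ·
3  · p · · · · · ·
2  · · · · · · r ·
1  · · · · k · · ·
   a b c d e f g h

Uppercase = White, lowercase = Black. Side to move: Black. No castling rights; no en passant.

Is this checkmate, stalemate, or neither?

neither

Black to move; black king on e1.
In check: no.
Legal moves for Black include: Nd7, Nc6, Na6, Bf8, Bg7, Bxg5, Bxd5+, Bd3, Be2, Bf1, Rxg5+, Rg4, Rg3, Rh2, Rf2, Re2, Rd2, Rc2, ... (list truncated; more exist).
Black has legal moves and is not in check → neither.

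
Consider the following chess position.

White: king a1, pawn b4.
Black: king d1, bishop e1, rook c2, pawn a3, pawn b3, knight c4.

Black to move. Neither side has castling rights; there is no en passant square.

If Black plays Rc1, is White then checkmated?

yes

After Rc1: white king on a1; in check: yes, from the black rook on c1.
King squares — b1: attacked by Rc1; a2: attacked by Pb3; b2: attacked by Pa3.
White has no legal moves → checkmate.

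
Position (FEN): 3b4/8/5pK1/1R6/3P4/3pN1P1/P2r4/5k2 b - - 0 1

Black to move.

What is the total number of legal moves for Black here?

Black to move; king on f1.
In check: yes, from the white knight on e3.
Legal moves: Kf2, Ke2, Kg1, Ke1.
Count: 4.

4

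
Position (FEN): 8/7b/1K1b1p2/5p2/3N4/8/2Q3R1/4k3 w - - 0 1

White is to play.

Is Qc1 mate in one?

After Qc1: black king on e1; in check: yes, from the white queen on c1.
King squares — d1: attacked by Qc1; f1: attacked by Qc1; d2: attacked by Qc1; e2: attacked by Rg2; f2: attacked by Rg2.
Black has no legal moves → checkmate.

yes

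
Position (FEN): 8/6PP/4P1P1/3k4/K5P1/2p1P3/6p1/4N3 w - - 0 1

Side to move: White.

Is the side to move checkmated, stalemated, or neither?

neither

White to move; white king on a4.
In check: no.
Legal moves for White include: Kb5, Ka5, Kb4, Kb3, Ka3, Nf3, Nd3, Nxg2, Nc2, h8=Q, h8=R, h8=B, h8=N, g8=Q, g8=R, g8=B, g8=N, e7, ... (list truncated; more exist).
White has legal moves and is not in check → neither.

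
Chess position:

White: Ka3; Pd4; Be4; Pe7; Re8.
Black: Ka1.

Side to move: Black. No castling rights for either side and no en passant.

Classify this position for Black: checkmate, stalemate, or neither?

Black to move; black king on a1.
In check: no.
King squares — b1: attacked by Be4; a2: attacked by Ka3; b2: attacked by Ka3.
Legal moves for Black: none.
Not in check and no legal moves → stalemate.

stalemate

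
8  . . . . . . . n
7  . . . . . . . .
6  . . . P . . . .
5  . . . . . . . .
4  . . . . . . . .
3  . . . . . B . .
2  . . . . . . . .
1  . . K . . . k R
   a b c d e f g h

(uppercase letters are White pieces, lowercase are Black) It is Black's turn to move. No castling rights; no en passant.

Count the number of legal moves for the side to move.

Black to move; king on g1.
In check: yes, from the white rook on h1.
Legal moves: Kf2.
Count: 1.

1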